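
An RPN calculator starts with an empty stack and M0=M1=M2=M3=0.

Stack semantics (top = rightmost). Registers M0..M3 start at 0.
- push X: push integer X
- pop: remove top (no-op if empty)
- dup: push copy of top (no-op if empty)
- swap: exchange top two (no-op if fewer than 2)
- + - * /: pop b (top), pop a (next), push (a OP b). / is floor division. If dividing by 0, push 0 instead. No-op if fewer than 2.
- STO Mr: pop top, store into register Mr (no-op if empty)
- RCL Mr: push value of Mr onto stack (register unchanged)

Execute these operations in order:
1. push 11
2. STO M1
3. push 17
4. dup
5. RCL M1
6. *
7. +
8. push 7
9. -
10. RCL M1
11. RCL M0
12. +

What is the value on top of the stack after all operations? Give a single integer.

After op 1 (push 11): stack=[11] mem=[0,0,0,0]
After op 2 (STO M1): stack=[empty] mem=[0,11,0,0]
After op 3 (push 17): stack=[17] mem=[0,11,0,0]
After op 4 (dup): stack=[17,17] mem=[0,11,0,0]
After op 5 (RCL M1): stack=[17,17,11] mem=[0,11,0,0]
After op 6 (*): stack=[17,187] mem=[0,11,0,0]
After op 7 (+): stack=[204] mem=[0,11,0,0]
After op 8 (push 7): stack=[204,7] mem=[0,11,0,0]
After op 9 (-): stack=[197] mem=[0,11,0,0]
After op 10 (RCL M1): stack=[197,11] mem=[0,11,0,0]
After op 11 (RCL M0): stack=[197,11,0] mem=[0,11,0,0]
After op 12 (+): stack=[197,11] mem=[0,11,0,0]

Answer: 11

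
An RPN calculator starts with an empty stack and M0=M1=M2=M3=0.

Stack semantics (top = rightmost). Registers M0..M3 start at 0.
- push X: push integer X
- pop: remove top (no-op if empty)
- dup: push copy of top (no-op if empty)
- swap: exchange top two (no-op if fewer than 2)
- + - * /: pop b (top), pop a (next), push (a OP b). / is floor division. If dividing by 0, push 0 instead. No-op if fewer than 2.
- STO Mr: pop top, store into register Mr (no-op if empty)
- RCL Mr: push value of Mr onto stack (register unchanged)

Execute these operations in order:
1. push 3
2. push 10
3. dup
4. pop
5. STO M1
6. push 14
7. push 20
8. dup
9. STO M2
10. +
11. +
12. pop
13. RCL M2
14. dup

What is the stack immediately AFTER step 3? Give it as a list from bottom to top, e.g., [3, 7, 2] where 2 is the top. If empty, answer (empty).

After op 1 (push 3): stack=[3] mem=[0,0,0,0]
After op 2 (push 10): stack=[3,10] mem=[0,0,0,0]
After op 3 (dup): stack=[3,10,10] mem=[0,0,0,0]

[3, 10, 10]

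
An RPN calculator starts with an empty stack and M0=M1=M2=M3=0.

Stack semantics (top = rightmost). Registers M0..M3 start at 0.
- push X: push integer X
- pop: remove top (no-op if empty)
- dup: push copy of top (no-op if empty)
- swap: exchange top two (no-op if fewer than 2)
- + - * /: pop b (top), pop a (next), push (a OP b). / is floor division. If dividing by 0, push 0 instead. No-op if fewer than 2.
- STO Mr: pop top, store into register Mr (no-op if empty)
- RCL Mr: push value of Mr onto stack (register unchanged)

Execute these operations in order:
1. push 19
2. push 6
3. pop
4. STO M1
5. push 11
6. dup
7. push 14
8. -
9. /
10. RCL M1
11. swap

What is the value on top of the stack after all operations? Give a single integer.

After op 1 (push 19): stack=[19] mem=[0,0,0,0]
After op 2 (push 6): stack=[19,6] mem=[0,0,0,0]
After op 3 (pop): stack=[19] mem=[0,0,0,0]
After op 4 (STO M1): stack=[empty] mem=[0,19,0,0]
After op 5 (push 11): stack=[11] mem=[0,19,0,0]
After op 6 (dup): stack=[11,11] mem=[0,19,0,0]
After op 7 (push 14): stack=[11,11,14] mem=[0,19,0,0]
After op 8 (-): stack=[11,-3] mem=[0,19,0,0]
After op 9 (/): stack=[-4] mem=[0,19,0,0]
After op 10 (RCL M1): stack=[-4,19] mem=[0,19,0,0]
After op 11 (swap): stack=[19,-4] mem=[0,19,0,0]

Answer: -4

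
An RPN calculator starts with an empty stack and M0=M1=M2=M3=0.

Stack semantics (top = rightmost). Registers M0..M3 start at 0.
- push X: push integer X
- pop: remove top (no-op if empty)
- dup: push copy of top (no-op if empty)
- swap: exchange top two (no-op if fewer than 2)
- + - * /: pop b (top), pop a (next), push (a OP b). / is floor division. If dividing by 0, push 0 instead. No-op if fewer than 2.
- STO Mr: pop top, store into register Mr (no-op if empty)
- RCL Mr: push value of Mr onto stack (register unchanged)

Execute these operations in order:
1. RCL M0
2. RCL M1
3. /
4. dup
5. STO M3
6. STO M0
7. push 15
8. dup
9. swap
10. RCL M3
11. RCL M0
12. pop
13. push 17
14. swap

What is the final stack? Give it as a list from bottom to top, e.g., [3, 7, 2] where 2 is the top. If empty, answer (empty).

Answer: [15, 15, 17, 0]

Derivation:
After op 1 (RCL M0): stack=[0] mem=[0,0,0,0]
After op 2 (RCL M1): stack=[0,0] mem=[0,0,0,0]
After op 3 (/): stack=[0] mem=[0,0,0,0]
After op 4 (dup): stack=[0,0] mem=[0,0,0,0]
After op 5 (STO M3): stack=[0] mem=[0,0,0,0]
After op 6 (STO M0): stack=[empty] mem=[0,0,0,0]
After op 7 (push 15): stack=[15] mem=[0,0,0,0]
After op 8 (dup): stack=[15,15] mem=[0,0,0,0]
After op 9 (swap): stack=[15,15] mem=[0,0,0,0]
After op 10 (RCL M3): stack=[15,15,0] mem=[0,0,0,0]
After op 11 (RCL M0): stack=[15,15,0,0] mem=[0,0,0,0]
After op 12 (pop): stack=[15,15,0] mem=[0,0,0,0]
After op 13 (push 17): stack=[15,15,0,17] mem=[0,0,0,0]
After op 14 (swap): stack=[15,15,17,0] mem=[0,0,0,0]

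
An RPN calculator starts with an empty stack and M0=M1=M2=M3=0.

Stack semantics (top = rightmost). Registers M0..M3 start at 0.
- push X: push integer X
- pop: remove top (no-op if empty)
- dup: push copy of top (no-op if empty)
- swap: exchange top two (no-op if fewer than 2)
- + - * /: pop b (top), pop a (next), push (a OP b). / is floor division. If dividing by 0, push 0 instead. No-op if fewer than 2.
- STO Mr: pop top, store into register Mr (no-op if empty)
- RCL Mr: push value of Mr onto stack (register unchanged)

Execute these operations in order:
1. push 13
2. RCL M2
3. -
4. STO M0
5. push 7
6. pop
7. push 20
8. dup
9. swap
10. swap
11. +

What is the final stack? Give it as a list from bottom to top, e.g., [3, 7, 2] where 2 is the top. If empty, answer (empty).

Answer: [40]

Derivation:
After op 1 (push 13): stack=[13] mem=[0,0,0,0]
After op 2 (RCL M2): stack=[13,0] mem=[0,0,0,0]
After op 3 (-): stack=[13] mem=[0,0,0,0]
After op 4 (STO M0): stack=[empty] mem=[13,0,0,0]
After op 5 (push 7): stack=[7] mem=[13,0,0,0]
After op 6 (pop): stack=[empty] mem=[13,0,0,0]
After op 7 (push 20): stack=[20] mem=[13,0,0,0]
After op 8 (dup): stack=[20,20] mem=[13,0,0,0]
After op 9 (swap): stack=[20,20] mem=[13,0,0,0]
After op 10 (swap): stack=[20,20] mem=[13,0,0,0]
After op 11 (+): stack=[40] mem=[13,0,0,0]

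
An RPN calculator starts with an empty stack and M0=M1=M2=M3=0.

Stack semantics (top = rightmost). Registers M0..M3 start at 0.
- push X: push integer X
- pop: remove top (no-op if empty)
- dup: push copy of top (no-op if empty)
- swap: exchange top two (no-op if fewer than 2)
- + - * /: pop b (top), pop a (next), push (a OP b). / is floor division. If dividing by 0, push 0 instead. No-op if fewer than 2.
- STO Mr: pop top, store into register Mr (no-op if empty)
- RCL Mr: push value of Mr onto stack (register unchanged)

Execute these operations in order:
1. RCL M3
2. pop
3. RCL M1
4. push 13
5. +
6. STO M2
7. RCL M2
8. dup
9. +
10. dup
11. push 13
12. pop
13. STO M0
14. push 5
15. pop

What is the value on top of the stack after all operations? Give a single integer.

After op 1 (RCL M3): stack=[0] mem=[0,0,0,0]
After op 2 (pop): stack=[empty] mem=[0,0,0,0]
After op 3 (RCL M1): stack=[0] mem=[0,0,0,0]
After op 4 (push 13): stack=[0,13] mem=[0,0,0,0]
After op 5 (+): stack=[13] mem=[0,0,0,0]
After op 6 (STO M2): stack=[empty] mem=[0,0,13,0]
After op 7 (RCL M2): stack=[13] mem=[0,0,13,0]
After op 8 (dup): stack=[13,13] mem=[0,0,13,0]
After op 9 (+): stack=[26] mem=[0,0,13,0]
After op 10 (dup): stack=[26,26] mem=[0,0,13,0]
After op 11 (push 13): stack=[26,26,13] mem=[0,0,13,0]
After op 12 (pop): stack=[26,26] mem=[0,0,13,0]
After op 13 (STO M0): stack=[26] mem=[26,0,13,0]
After op 14 (push 5): stack=[26,5] mem=[26,0,13,0]
After op 15 (pop): stack=[26] mem=[26,0,13,0]

Answer: 26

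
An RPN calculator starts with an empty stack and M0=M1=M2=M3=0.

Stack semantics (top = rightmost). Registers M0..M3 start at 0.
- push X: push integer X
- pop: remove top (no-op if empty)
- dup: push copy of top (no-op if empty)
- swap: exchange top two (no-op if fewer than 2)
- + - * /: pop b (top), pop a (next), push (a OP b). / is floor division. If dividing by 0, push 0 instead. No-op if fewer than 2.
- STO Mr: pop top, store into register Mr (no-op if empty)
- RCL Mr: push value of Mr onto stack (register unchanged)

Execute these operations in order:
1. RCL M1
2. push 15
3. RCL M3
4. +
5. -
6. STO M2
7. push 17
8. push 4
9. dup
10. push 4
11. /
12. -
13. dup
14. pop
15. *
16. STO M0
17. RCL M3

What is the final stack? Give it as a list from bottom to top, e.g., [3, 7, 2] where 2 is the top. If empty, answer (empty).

Answer: [0]

Derivation:
After op 1 (RCL M1): stack=[0] mem=[0,0,0,0]
After op 2 (push 15): stack=[0,15] mem=[0,0,0,0]
After op 3 (RCL M3): stack=[0,15,0] mem=[0,0,0,0]
After op 4 (+): stack=[0,15] mem=[0,0,0,0]
After op 5 (-): stack=[-15] mem=[0,0,0,0]
After op 6 (STO M2): stack=[empty] mem=[0,0,-15,0]
After op 7 (push 17): stack=[17] mem=[0,0,-15,0]
After op 8 (push 4): stack=[17,4] mem=[0,0,-15,0]
After op 9 (dup): stack=[17,4,4] mem=[0,0,-15,0]
After op 10 (push 4): stack=[17,4,4,4] mem=[0,0,-15,0]
After op 11 (/): stack=[17,4,1] mem=[0,0,-15,0]
After op 12 (-): stack=[17,3] mem=[0,0,-15,0]
After op 13 (dup): stack=[17,3,3] mem=[0,0,-15,0]
After op 14 (pop): stack=[17,3] mem=[0,0,-15,0]
After op 15 (*): stack=[51] mem=[0,0,-15,0]
After op 16 (STO M0): stack=[empty] mem=[51,0,-15,0]
After op 17 (RCL M3): stack=[0] mem=[51,0,-15,0]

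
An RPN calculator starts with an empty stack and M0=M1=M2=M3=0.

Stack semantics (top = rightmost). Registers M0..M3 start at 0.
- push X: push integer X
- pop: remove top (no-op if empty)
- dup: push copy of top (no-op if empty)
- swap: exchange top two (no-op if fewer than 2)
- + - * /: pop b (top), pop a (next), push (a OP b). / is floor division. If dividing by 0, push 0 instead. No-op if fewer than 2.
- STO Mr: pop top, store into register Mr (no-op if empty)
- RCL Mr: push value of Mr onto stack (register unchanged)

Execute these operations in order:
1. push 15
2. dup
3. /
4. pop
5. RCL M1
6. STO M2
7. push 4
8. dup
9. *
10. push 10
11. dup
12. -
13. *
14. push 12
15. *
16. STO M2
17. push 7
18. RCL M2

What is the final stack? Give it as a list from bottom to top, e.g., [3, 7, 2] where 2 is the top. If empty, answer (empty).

Answer: [7, 0]

Derivation:
After op 1 (push 15): stack=[15] mem=[0,0,0,0]
After op 2 (dup): stack=[15,15] mem=[0,0,0,0]
After op 3 (/): stack=[1] mem=[0,0,0,0]
After op 4 (pop): stack=[empty] mem=[0,0,0,0]
After op 5 (RCL M1): stack=[0] mem=[0,0,0,0]
After op 6 (STO M2): stack=[empty] mem=[0,0,0,0]
After op 7 (push 4): stack=[4] mem=[0,0,0,0]
After op 8 (dup): stack=[4,4] mem=[0,0,0,0]
After op 9 (*): stack=[16] mem=[0,0,0,0]
After op 10 (push 10): stack=[16,10] mem=[0,0,0,0]
After op 11 (dup): stack=[16,10,10] mem=[0,0,0,0]
After op 12 (-): stack=[16,0] mem=[0,0,0,0]
After op 13 (*): stack=[0] mem=[0,0,0,0]
After op 14 (push 12): stack=[0,12] mem=[0,0,0,0]
After op 15 (*): stack=[0] mem=[0,0,0,0]
After op 16 (STO M2): stack=[empty] mem=[0,0,0,0]
After op 17 (push 7): stack=[7] mem=[0,0,0,0]
After op 18 (RCL M2): stack=[7,0] mem=[0,0,0,0]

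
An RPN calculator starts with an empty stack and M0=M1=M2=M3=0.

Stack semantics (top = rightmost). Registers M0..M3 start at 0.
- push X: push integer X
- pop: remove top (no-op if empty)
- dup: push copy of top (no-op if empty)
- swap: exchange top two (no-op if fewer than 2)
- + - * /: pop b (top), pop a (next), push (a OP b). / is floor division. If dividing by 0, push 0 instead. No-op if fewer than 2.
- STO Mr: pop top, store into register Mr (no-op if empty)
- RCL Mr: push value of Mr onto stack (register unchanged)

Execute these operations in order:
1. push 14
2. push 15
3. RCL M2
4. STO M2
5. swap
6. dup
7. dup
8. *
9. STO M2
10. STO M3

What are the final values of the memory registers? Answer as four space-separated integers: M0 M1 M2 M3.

Answer: 0 0 196 14

Derivation:
After op 1 (push 14): stack=[14] mem=[0,0,0,0]
After op 2 (push 15): stack=[14,15] mem=[0,0,0,0]
After op 3 (RCL M2): stack=[14,15,0] mem=[0,0,0,0]
After op 4 (STO M2): stack=[14,15] mem=[0,0,0,0]
After op 5 (swap): stack=[15,14] mem=[0,0,0,0]
After op 6 (dup): stack=[15,14,14] mem=[0,0,0,0]
After op 7 (dup): stack=[15,14,14,14] mem=[0,0,0,0]
After op 8 (*): stack=[15,14,196] mem=[0,0,0,0]
After op 9 (STO M2): stack=[15,14] mem=[0,0,196,0]
After op 10 (STO M3): stack=[15] mem=[0,0,196,14]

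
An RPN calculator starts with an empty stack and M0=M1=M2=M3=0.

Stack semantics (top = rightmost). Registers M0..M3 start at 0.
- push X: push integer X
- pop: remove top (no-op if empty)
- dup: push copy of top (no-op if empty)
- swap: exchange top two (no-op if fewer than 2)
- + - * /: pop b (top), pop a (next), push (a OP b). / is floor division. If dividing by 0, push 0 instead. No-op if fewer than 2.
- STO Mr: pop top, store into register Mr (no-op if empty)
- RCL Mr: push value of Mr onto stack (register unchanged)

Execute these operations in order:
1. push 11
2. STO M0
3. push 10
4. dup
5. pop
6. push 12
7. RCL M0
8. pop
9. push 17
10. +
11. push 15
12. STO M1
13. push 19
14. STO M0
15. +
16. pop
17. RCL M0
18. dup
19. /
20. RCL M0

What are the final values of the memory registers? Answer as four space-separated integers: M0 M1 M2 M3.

Answer: 19 15 0 0

Derivation:
After op 1 (push 11): stack=[11] mem=[0,0,0,0]
After op 2 (STO M0): stack=[empty] mem=[11,0,0,0]
After op 3 (push 10): stack=[10] mem=[11,0,0,0]
After op 4 (dup): stack=[10,10] mem=[11,0,0,0]
After op 5 (pop): stack=[10] mem=[11,0,0,0]
After op 6 (push 12): stack=[10,12] mem=[11,0,0,0]
After op 7 (RCL M0): stack=[10,12,11] mem=[11,0,0,0]
After op 8 (pop): stack=[10,12] mem=[11,0,0,0]
After op 9 (push 17): stack=[10,12,17] mem=[11,0,0,0]
After op 10 (+): stack=[10,29] mem=[11,0,0,0]
After op 11 (push 15): stack=[10,29,15] mem=[11,0,0,0]
After op 12 (STO M1): stack=[10,29] mem=[11,15,0,0]
After op 13 (push 19): stack=[10,29,19] mem=[11,15,0,0]
After op 14 (STO M0): stack=[10,29] mem=[19,15,0,0]
After op 15 (+): stack=[39] mem=[19,15,0,0]
After op 16 (pop): stack=[empty] mem=[19,15,0,0]
After op 17 (RCL M0): stack=[19] mem=[19,15,0,0]
After op 18 (dup): stack=[19,19] mem=[19,15,0,0]
After op 19 (/): stack=[1] mem=[19,15,0,0]
After op 20 (RCL M0): stack=[1,19] mem=[19,15,0,0]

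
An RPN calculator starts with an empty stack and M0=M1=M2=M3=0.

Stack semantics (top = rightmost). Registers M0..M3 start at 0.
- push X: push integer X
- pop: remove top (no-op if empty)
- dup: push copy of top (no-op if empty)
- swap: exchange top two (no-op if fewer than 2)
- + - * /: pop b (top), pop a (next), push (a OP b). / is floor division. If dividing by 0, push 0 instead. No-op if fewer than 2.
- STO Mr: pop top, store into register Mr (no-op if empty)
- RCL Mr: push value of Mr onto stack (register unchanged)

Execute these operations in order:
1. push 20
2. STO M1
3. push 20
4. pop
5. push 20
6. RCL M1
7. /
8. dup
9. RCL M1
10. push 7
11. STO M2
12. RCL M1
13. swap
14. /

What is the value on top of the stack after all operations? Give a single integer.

Answer: 1

Derivation:
After op 1 (push 20): stack=[20] mem=[0,0,0,0]
After op 2 (STO M1): stack=[empty] mem=[0,20,0,0]
After op 3 (push 20): stack=[20] mem=[0,20,0,0]
After op 4 (pop): stack=[empty] mem=[0,20,0,0]
After op 5 (push 20): stack=[20] mem=[0,20,0,0]
After op 6 (RCL M1): stack=[20,20] mem=[0,20,0,0]
After op 7 (/): stack=[1] mem=[0,20,0,0]
After op 8 (dup): stack=[1,1] mem=[0,20,0,0]
After op 9 (RCL M1): stack=[1,1,20] mem=[0,20,0,0]
After op 10 (push 7): stack=[1,1,20,7] mem=[0,20,0,0]
After op 11 (STO M2): stack=[1,1,20] mem=[0,20,7,0]
After op 12 (RCL M1): stack=[1,1,20,20] mem=[0,20,7,0]
After op 13 (swap): stack=[1,1,20,20] mem=[0,20,7,0]
After op 14 (/): stack=[1,1,1] mem=[0,20,7,0]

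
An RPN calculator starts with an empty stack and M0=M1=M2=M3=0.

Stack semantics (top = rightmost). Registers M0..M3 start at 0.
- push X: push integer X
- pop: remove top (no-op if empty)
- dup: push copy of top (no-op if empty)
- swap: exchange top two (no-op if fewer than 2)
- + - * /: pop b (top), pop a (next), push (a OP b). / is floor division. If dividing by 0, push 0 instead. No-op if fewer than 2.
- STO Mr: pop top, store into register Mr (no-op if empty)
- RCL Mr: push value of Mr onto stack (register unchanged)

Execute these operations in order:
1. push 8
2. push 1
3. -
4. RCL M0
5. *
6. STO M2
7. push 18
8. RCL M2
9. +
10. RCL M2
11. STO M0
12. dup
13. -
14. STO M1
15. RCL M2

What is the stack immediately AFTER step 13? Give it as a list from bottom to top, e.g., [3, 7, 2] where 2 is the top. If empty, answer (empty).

After op 1 (push 8): stack=[8] mem=[0,0,0,0]
After op 2 (push 1): stack=[8,1] mem=[0,0,0,0]
After op 3 (-): stack=[7] mem=[0,0,0,0]
After op 4 (RCL M0): stack=[7,0] mem=[0,0,0,0]
After op 5 (*): stack=[0] mem=[0,0,0,0]
After op 6 (STO M2): stack=[empty] mem=[0,0,0,0]
After op 7 (push 18): stack=[18] mem=[0,0,0,0]
After op 8 (RCL M2): stack=[18,0] mem=[0,0,0,0]
After op 9 (+): stack=[18] mem=[0,0,0,0]
After op 10 (RCL M2): stack=[18,0] mem=[0,0,0,0]
After op 11 (STO M0): stack=[18] mem=[0,0,0,0]
After op 12 (dup): stack=[18,18] mem=[0,0,0,0]
After op 13 (-): stack=[0] mem=[0,0,0,0]

[0]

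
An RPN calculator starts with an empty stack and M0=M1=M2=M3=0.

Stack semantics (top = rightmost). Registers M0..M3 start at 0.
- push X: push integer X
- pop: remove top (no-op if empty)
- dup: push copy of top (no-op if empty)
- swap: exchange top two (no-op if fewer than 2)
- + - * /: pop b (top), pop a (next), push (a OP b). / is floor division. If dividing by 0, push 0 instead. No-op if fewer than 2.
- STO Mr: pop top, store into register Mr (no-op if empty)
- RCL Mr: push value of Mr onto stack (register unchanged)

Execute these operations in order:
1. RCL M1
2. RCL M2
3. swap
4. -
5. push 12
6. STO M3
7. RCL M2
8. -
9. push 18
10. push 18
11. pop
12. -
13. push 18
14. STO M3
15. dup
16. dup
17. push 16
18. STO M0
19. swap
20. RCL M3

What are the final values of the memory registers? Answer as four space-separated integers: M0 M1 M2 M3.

Answer: 16 0 0 18

Derivation:
After op 1 (RCL M1): stack=[0] mem=[0,0,0,0]
After op 2 (RCL M2): stack=[0,0] mem=[0,0,0,0]
After op 3 (swap): stack=[0,0] mem=[0,0,0,0]
After op 4 (-): stack=[0] mem=[0,0,0,0]
After op 5 (push 12): stack=[0,12] mem=[0,0,0,0]
After op 6 (STO M3): stack=[0] mem=[0,0,0,12]
After op 7 (RCL M2): stack=[0,0] mem=[0,0,0,12]
After op 8 (-): stack=[0] mem=[0,0,0,12]
After op 9 (push 18): stack=[0,18] mem=[0,0,0,12]
After op 10 (push 18): stack=[0,18,18] mem=[0,0,0,12]
After op 11 (pop): stack=[0,18] mem=[0,0,0,12]
After op 12 (-): stack=[-18] mem=[0,0,0,12]
After op 13 (push 18): stack=[-18,18] mem=[0,0,0,12]
After op 14 (STO M3): stack=[-18] mem=[0,0,0,18]
After op 15 (dup): stack=[-18,-18] mem=[0,0,0,18]
After op 16 (dup): stack=[-18,-18,-18] mem=[0,0,0,18]
After op 17 (push 16): stack=[-18,-18,-18,16] mem=[0,0,0,18]
After op 18 (STO M0): stack=[-18,-18,-18] mem=[16,0,0,18]
After op 19 (swap): stack=[-18,-18,-18] mem=[16,0,0,18]
After op 20 (RCL M3): stack=[-18,-18,-18,18] mem=[16,0,0,18]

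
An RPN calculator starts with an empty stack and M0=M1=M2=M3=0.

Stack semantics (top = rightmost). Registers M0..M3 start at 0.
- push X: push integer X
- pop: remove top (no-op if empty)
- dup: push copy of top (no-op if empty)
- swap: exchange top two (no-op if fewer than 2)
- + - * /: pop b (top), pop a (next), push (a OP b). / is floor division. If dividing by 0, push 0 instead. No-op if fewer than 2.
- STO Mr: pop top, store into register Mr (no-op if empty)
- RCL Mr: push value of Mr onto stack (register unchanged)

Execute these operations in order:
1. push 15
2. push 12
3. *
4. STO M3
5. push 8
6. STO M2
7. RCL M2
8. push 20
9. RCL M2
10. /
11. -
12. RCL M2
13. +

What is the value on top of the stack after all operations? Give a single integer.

After op 1 (push 15): stack=[15] mem=[0,0,0,0]
After op 2 (push 12): stack=[15,12] mem=[0,0,0,0]
After op 3 (*): stack=[180] mem=[0,0,0,0]
After op 4 (STO M3): stack=[empty] mem=[0,0,0,180]
After op 5 (push 8): stack=[8] mem=[0,0,0,180]
After op 6 (STO M2): stack=[empty] mem=[0,0,8,180]
After op 7 (RCL M2): stack=[8] mem=[0,0,8,180]
After op 8 (push 20): stack=[8,20] mem=[0,0,8,180]
After op 9 (RCL M2): stack=[8,20,8] mem=[0,0,8,180]
After op 10 (/): stack=[8,2] mem=[0,0,8,180]
After op 11 (-): stack=[6] mem=[0,0,8,180]
After op 12 (RCL M2): stack=[6,8] mem=[0,0,8,180]
After op 13 (+): stack=[14] mem=[0,0,8,180]

Answer: 14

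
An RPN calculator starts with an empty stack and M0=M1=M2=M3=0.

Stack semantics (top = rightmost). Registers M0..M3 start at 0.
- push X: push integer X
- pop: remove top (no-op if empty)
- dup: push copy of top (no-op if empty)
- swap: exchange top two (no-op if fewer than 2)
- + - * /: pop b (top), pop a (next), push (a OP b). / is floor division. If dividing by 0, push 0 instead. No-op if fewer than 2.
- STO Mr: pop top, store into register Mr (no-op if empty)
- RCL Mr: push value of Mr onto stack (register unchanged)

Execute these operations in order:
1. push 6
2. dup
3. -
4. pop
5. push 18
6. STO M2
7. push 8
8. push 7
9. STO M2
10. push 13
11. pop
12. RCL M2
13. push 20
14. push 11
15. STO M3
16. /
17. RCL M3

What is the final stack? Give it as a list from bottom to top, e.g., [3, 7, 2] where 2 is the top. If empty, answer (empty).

After op 1 (push 6): stack=[6] mem=[0,0,0,0]
After op 2 (dup): stack=[6,6] mem=[0,0,0,0]
After op 3 (-): stack=[0] mem=[0,0,0,0]
After op 4 (pop): stack=[empty] mem=[0,0,0,0]
After op 5 (push 18): stack=[18] mem=[0,0,0,0]
After op 6 (STO M2): stack=[empty] mem=[0,0,18,0]
After op 7 (push 8): stack=[8] mem=[0,0,18,0]
After op 8 (push 7): stack=[8,7] mem=[0,0,18,0]
After op 9 (STO M2): stack=[8] mem=[0,0,7,0]
After op 10 (push 13): stack=[8,13] mem=[0,0,7,0]
After op 11 (pop): stack=[8] mem=[0,0,7,0]
After op 12 (RCL M2): stack=[8,7] mem=[0,0,7,0]
After op 13 (push 20): stack=[8,7,20] mem=[0,0,7,0]
After op 14 (push 11): stack=[8,7,20,11] mem=[0,0,7,0]
After op 15 (STO M3): stack=[8,7,20] mem=[0,0,7,11]
After op 16 (/): stack=[8,0] mem=[0,0,7,11]
After op 17 (RCL M3): stack=[8,0,11] mem=[0,0,7,11]

Answer: [8, 0, 11]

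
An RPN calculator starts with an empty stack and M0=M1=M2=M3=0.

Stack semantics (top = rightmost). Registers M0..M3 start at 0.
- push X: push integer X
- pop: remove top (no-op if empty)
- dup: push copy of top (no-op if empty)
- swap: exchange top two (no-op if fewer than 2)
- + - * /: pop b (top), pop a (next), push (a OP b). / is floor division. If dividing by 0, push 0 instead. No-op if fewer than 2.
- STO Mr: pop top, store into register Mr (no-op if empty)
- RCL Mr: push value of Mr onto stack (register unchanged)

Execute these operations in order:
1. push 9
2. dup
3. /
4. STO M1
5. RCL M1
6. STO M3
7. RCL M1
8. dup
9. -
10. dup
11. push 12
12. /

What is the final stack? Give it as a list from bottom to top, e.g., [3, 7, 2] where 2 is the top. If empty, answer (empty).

Answer: [0, 0]

Derivation:
After op 1 (push 9): stack=[9] mem=[0,0,0,0]
After op 2 (dup): stack=[9,9] mem=[0,0,0,0]
After op 3 (/): stack=[1] mem=[0,0,0,0]
After op 4 (STO M1): stack=[empty] mem=[0,1,0,0]
After op 5 (RCL M1): stack=[1] mem=[0,1,0,0]
After op 6 (STO M3): stack=[empty] mem=[0,1,0,1]
After op 7 (RCL M1): stack=[1] mem=[0,1,0,1]
After op 8 (dup): stack=[1,1] mem=[0,1,0,1]
After op 9 (-): stack=[0] mem=[0,1,0,1]
After op 10 (dup): stack=[0,0] mem=[0,1,0,1]
After op 11 (push 12): stack=[0,0,12] mem=[0,1,0,1]
After op 12 (/): stack=[0,0] mem=[0,1,0,1]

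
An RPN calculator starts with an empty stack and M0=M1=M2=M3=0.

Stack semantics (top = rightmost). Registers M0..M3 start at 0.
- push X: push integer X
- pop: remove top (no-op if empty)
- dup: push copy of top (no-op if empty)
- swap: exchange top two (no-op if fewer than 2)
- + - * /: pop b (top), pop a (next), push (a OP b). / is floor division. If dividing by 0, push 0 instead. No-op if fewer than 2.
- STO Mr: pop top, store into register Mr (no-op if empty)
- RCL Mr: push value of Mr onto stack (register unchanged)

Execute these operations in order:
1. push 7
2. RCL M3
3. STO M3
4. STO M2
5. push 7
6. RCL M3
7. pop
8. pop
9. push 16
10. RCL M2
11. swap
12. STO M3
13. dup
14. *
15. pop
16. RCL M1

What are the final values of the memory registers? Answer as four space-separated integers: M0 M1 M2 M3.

Answer: 0 0 7 16

Derivation:
After op 1 (push 7): stack=[7] mem=[0,0,0,0]
After op 2 (RCL M3): stack=[7,0] mem=[0,0,0,0]
After op 3 (STO M3): stack=[7] mem=[0,0,0,0]
After op 4 (STO M2): stack=[empty] mem=[0,0,7,0]
After op 5 (push 7): stack=[7] mem=[0,0,7,0]
After op 6 (RCL M3): stack=[7,0] mem=[0,0,7,0]
After op 7 (pop): stack=[7] mem=[0,0,7,0]
After op 8 (pop): stack=[empty] mem=[0,0,7,0]
After op 9 (push 16): stack=[16] mem=[0,0,7,0]
After op 10 (RCL M2): stack=[16,7] mem=[0,0,7,0]
After op 11 (swap): stack=[7,16] mem=[0,0,7,0]
After op 12 (STO M3): stack=[7] mem=[0,0,7,16]
After op 13 (dup): stack=[7,7] mem=[0,0,7,16]
After op 14 (*): stack=[49] mem=[0,0,7,16]
After op 15 (pop): stack=[empty] mem=[0,0,7,16]
After op 16 (RCL M1): stack=[0] mem=[0,0,7,16]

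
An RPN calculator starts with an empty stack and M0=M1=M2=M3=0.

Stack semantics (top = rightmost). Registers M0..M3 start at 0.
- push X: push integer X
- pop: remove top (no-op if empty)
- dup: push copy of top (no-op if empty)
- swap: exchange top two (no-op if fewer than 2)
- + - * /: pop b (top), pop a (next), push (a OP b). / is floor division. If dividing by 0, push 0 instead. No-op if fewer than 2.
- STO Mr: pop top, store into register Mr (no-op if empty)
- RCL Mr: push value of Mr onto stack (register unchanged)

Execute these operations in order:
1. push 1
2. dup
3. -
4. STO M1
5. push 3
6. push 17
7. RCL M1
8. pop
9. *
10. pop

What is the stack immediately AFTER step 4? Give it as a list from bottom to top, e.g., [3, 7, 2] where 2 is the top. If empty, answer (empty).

After op 1 (push 1): stack=[1] mem=[0,0,0,0]
After op 2 (dup): stack=[1,1] mem=[0,0,0,0]
After op 3 (-): stack=[0] mem=[0,0,0,0]
After op 4 (STO M1): stack=[empty] mem=[0,0,0,0]

(empty)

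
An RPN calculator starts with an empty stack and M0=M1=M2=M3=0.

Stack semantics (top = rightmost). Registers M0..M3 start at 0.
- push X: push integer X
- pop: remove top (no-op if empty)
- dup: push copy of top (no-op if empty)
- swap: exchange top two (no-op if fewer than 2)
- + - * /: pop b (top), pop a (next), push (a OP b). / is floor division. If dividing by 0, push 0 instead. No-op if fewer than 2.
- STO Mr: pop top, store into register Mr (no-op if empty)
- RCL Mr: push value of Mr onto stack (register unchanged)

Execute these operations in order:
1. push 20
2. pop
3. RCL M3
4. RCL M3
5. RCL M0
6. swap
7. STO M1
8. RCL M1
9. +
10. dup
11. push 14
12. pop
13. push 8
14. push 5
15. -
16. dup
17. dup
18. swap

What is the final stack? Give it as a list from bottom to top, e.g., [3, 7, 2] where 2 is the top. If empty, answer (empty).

Answer: [0, 0, 0, 3, 3, 3]

Derivation:
After op 1 (push 20): stack=[20] mem=[0,0,0,0]
After op 2 (pop): stack=[empty] mem=[0,0,0,0]
After op 3 (RCL M3): stack=[0] mem=[0,0,0,0]
After op 4 (RCL M3): stack=[0,0] mem=[0,0,0,0]
After op 5 (RCL M0): stack=[0,0,0] mem=[0,0,0,0]
After op 6 (swap): stack=[0,0,0] mem=[0,0,0,0]
After op 7 (STO M1): stack=[0,0] mem=[0,0,0,0]
After op 8 (RCL M1): stack=[0,0,0] mem=[0,0,0,0]
After op 9 (+): stack=[0,0] mem=[0,0,0,0]
After op 10 (dup): stack=[0,0,0] mem=[0,0,0,0]
After op 11 (push 14): stack=[0,0,0,14] mem=[0,0,0,0]
After op 12 (pop): stack=[0,0,0] mem=[0,0,0,0]
After op 13 (push 8): stack=[0,0,0,8] mem=[0,0,0,0]
After op 14 (push 5): stack=[0,0,0,8,5] mem=[0,0,0,0]
After op 15 (-): stack=[0,0,0,3] mem=[0,0,0,0]
After op 16 (dup): stack=[0,0,0,3,3] mem=[0,0,0,0]
After op 17 (dup): stack=[0,0,0,3,3,3] mem=[0,0,0,0]
After op 18 (swap): stack=[0,0,0,3,3,3] mem=[0,0,0,0]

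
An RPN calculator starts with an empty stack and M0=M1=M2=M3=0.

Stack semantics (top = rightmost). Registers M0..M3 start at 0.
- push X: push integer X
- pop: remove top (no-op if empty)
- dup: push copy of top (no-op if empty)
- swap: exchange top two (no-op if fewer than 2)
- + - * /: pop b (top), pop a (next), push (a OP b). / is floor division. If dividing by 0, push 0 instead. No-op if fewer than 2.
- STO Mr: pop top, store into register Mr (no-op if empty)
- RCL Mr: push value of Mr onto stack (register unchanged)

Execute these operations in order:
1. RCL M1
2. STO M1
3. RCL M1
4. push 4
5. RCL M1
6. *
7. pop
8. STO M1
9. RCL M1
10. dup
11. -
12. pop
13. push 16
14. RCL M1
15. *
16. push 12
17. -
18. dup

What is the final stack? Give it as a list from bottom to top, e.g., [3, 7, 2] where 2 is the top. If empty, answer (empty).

Answer: [-12, -12]

Derivation:
After op 1 (RCL M1): stack=[0] mem=[0,0,0,0]
After op 2 (STO M1): stack=[empty] mem=[0,0,0,0]
After op 3 (RCL M1): stack=[0] mem=[0,0,0,0]
After op 4 (push 4): stack=[0,4] mem=[0,0,0,0]
After op 5 (RCL M1): stack=[0,4,0] mem=[0,0,0,0]
After op 6 (*): stack=[0,0] mem=[0,0,0,0]
After op 7 (pop): stack=[0] mem=[0,0,0,0]
After op 8 (STO M1): stack=[empty] mem=[0,0,0,0]
After op 9 (RCL M1): stack=[0] mem=[0,0,0,0]
After op 10 (dup): stack=[0,0] mem=[0,0,0,0]
After op 11 (-): stack=[0] mem=[0,0,0,0]
After op 12 (pop): stack=[empty] mem=[0,0,0,0]
After op 13 (push 16): stack=[16] mem=[0,0,0,0]
After op 14 (RCL M1): stack=[16,0] mem=[0,0,0,0]
After op 15 (*): stack=[0] mem=[0,0,0,0]
After op 16 (push 12): stack=[0,12] mem=[0,0,0,0]
After op 17 (-): stack=[-12] mem=[0,0,0,0]
After op 18 (dup): stack=[-12,-12] mem=[0,0,0,0]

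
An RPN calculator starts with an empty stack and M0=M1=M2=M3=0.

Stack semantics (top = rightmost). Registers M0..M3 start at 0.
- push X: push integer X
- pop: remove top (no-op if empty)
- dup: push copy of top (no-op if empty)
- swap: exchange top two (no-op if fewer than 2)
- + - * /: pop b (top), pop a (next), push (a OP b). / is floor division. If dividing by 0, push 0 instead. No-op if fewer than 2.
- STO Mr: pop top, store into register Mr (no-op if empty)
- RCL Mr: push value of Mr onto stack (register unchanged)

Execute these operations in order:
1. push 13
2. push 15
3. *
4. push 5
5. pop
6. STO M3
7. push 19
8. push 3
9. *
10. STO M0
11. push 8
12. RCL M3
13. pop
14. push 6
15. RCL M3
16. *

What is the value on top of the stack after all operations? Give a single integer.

Answer: 1170

Derivation:
After op 1 (push 13): stack=[13] mem=[0,0,0,0]
After op 2 (push 15): stack=[13,15] mem=[0,0,0,0]
After op 3 (*): stack=[195] mem=[0,0,0,0]
After op 4 (push 5): stack=[195,5] mem=[0,0,0,0]
After op 5 (pop): stack=[195] mem=[0,0,0,0]
After op 6 (STO M3): stack=[empty] mem=[0,0,0,195]
After op 7 (push 19): stack=[19] mem=[0,0,0,195]
After op 8 (push 3): stack=[19,3] mem=[0,0,0,195]
After op 9 (*): stack=[57] mem=[0,0,0,195]
After op 10 (STO M0): stack=[empty] mem=[57,0,0,195]
After op 11 (push 8): stack=[8] mem=[57,0,0,195]
After op 12 (RCL M3): stack=[8,195] mem=[57,0,0,195]
After op 13 (pop): stack=[8] mem=[57,0,0,195]
After op 14 (push 6): stack=[8,6] mem=[57,0,0,195]
After op 15 (RCL M3): stack=[8,6,195] mem=[57,0,0,195]
After op 16 (*): stack=[8,1170] mem=[57,0,0,195]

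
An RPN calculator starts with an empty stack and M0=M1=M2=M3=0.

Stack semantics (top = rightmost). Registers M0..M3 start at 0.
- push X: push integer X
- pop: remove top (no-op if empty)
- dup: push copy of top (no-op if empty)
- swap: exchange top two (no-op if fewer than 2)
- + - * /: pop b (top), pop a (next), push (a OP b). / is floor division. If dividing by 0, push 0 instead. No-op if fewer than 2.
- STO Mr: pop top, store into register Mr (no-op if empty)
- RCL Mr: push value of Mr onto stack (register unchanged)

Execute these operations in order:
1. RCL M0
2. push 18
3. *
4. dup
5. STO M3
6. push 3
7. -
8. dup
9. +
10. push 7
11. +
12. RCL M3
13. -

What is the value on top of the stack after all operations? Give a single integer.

Answer: 1

Derivation:
After op 1 (RCL M0): stack=[0] mem=[0,0,0,0]
After op 2 (push 18): stack=[0,18] mem=[0,0,0,0]
After op 3 (*): stack=[0] mem=[0,0,0,0]
After op 4 (dup): stack=[0,0] mem=[0,0,0,0]
After op 5 (STO M3): stack=[0] mem=[0,0,0,0]
After op 6 (push 3): stack=[0,3] mem=[0,0,0,0]
After op 7 (-): stack=[-3] mem=[0,0,0,0]
After op 8 (dup): stack=[-3,-3] mem=[0,0,0,0]
After op 9 (+): stack=[-6] mem=[0,0,0,0]
After op 10 (push 7): stack=[-6,7] mem=[0,0,0,0]
After op 11 (+): stack=[1] mem=[0,0,0,0]
After op 12 (RCL M3): stack=[1,0] mem=[0,0,0,0]
After op 13 (-): stack=[1] mem=[0,0,0,0]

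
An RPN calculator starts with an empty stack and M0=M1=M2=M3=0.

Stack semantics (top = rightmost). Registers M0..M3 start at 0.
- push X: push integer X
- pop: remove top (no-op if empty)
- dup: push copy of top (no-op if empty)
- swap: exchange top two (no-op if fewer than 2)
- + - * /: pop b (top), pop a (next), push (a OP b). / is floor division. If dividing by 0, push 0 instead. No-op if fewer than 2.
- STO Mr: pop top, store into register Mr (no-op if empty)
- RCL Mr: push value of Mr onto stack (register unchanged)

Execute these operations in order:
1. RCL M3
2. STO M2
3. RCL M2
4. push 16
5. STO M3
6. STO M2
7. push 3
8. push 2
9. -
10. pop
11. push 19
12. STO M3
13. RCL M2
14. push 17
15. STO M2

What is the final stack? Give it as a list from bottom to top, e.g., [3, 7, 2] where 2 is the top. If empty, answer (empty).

Answer: [0]

Derivation:
After op 1 (RCL M3): stack=[0] mem=[0,0,0,0]
After op 2 (STO M2): stack=[empty] mem=[0,0,0,0]
After op 3 (RCL M2): stack=[0] mem=[0,0,0,0]
After op 4 (push 16): stack=[0,16] mem=[0,0,0,0]
After op 5 (STO M3): stack=[0] mem=[0,0,0,16]
After op 6 (STO M2): stack=[empty] mem=[0,0,0,16]
After op 7 (push 3): stack=[3] mem=[0,0,0,16]
After op 8 (push 2): stack=[3,2] mem=[0,0,0,16]
After op 9 (-): stack=[1] mem=[0,0,0,16]
After op 10 (pop): stack=[empty] mem=[0,0,0,16]
After op 11 (push 19): stack=[19] mem=[0,0,0,16]
After op 12 (STO M3): stack=[empty] mem=[0,0,0,19]
After op 13 (RCL M2): stack=[0] mem=[0,0,0,19]
After op 14 (push 17): stack=[0,17] mem=[0,0,0,19]
After op 15 (STO M2): stack=[0] mem=[0,0,17,19]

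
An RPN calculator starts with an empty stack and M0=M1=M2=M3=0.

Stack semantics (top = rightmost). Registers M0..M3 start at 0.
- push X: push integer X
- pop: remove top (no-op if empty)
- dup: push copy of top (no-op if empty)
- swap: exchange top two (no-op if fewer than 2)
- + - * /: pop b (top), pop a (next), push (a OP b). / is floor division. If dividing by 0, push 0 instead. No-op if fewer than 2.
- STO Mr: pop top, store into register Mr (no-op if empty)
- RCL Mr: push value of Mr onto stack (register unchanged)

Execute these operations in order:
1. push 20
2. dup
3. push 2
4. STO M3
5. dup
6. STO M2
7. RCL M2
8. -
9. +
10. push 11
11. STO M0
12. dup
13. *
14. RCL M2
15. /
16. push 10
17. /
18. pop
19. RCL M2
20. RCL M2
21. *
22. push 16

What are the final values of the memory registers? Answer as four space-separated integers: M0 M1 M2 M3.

Answer: 11 0 20 2

Derivation:
After op 1 (push 20): stack=[20] mem=[0,0,0,0]
After op 2 (dup): stack=[20,20] mem=[0,0,0,0]
After op 3 (push 2): stack=[20,20,2] mem=[0,0,0,0]
After op 4 (STO M3): stack=[20,20] mem=[0,0,0,2]
After op 5 (dup): stack=[20,20,20] mem=[0,0,0,2]
After op 6 (STO M2): stack=[20,20] mem=[0,0,20,2]
After op 7 (RCL M2): stack=[20,20,20] mem=[0,0,20,2]
After op 8 (-): stack=[20,0] mem=[0,0,20,2]
After op 9 (+): stack=[20] mem=[0,0,20,2]
After op 10 (push 11): stack=[20,11] mem=[0,0,20,2]
After op 11 (STO M0): stack=[20] mem=[11,0,20,2]
After op 12 (dup): stack=[20,20] mem=[11,0,20,2]
After op 13 (*): stack=[400] mem=[11,0,20,2]
After op 14 (RCL M2): stack=[400,20] mem=[11,0,20,2]
After op 15 (/): stack=[20] mem=[11,0,20,2]
After op 16 (push 10): stack=[20,10] mem=[11,0,20,2]
After op 17 (/): stack=[2] mem=[11,0,20,2]
After op 18 (pop): stack=[empty] mem=[11,0,20,2]
After op 19 (RCL M2): stack=[20] mem=[11,0,20,2]
After op 20 (RCL M2): stack=[20,20] mem=[11,0,20,2]
After op 21 (*): stack=[400] mem=[11,0,20,2]
After op 22 (push 16): stack=[400,16] mem=[11,0,20,2]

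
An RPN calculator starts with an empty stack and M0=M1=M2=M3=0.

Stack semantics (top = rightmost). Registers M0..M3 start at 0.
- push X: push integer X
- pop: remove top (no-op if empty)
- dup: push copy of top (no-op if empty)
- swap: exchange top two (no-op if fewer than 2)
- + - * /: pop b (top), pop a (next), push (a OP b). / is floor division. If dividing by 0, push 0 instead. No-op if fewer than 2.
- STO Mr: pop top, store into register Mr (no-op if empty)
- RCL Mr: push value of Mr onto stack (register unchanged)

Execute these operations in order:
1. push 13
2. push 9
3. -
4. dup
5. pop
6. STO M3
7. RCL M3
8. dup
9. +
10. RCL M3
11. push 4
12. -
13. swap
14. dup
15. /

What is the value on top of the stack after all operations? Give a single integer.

Answer: 1

Derivation:
After op 1 (push 13): stack=[13] mem=[0,0,0,0]
After op 2 (push 9): stack=[13,9] mem=[0,0,0,0]
After op 3 (-): stack=[4] mem=[0,0,0,0]
After op 4 (dup): stack=[4,4] mem=[0,0,0,0]
After op 5 (pop): stack=[4] mem=[0,0,0,0]
After op 6 (STO M3): stack=[empty] mem=[0,0,0,4]
After op 7 (RCL M3): stack=[4] mem=[0,0,0,4]
After op 8 (dup): stack=[4,4] mem=[0,0,0,4]
After op 9 (+): stack=[8] mem=[0,0,0,4]
After op 10 (RCL M3): stack=[8,4] mem=[0,0,0,4]
After op 11 (push 4): stack=[8,4,4] mem=[0,0,0,4]
After op 12 (-): stack=[8,0] mem=[0,0,0,4]
After op 13 (swap): stack=[0,8] mem=[0,0,0,4]
After op 14 (dup): stack=[0,8,8] mem=[0,0,0,4]
After op 15 (/): stack=[0,1] mem=[0,0,0,4]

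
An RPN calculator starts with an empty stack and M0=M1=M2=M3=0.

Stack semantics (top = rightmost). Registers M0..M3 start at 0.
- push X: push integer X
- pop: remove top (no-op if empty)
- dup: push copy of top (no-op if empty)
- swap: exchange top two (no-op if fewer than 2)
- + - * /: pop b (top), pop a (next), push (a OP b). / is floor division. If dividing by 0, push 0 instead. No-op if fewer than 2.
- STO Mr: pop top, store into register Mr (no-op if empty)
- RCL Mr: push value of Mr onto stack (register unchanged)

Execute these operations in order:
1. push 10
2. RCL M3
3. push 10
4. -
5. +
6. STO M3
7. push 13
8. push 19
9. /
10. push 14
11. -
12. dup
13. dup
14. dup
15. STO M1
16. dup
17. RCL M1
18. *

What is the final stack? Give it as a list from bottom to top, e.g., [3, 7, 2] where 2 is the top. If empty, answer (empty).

After op 1 (push 10): stack=[10] mem=[0,0,0,0]
After op 2 (RCL M3): stack=[10,0] mem=[0,0,0,0]
After op 3 (push 10): stack=[10,0,10] mem=[0,0,0,0]
After op 4 (-): stack=[10,-10] mem=[0,0,0,0]
After op 5 (+): stack=[0] mem=[0,0,0,0]
After op 6 (STO M3): stack=[empty] mem=[0,0,0,0]
After op 7 (push 13): stack=[13] mem=[0,0,0,0]
After op 8 (push 19): stack=[13,19] mem=[0,0,0,0]
After op 9 (/): stack=[0] mem=[0,0,0,0]
After op 10 (push 14): stack=[0,14] mem=[0,0,0,0]
After op 11 (-): stack=[-14] mem=[0,0,0,0]
After op 12 (dup): stack=[-14,-14] mem=[0,0,0,0]
After op 13 (dup): stack=[-14,-14,-14] mem=[0,0,0,0]
After op 14 (dup): stack=[-14,-14,-14,-14] mem=[0,0,0,0]
After op 15 (STO M1): stack=[-14,-14,-14] mem=[0,-14,0,0]
After op 16 (dup): stack=[-14,-14,-14,-14] mem=[0,-14,0,0]
After op 17 (RCL M1): stack=[-14,-14,-14,-14,-14] mem=[0,-14,0,0]
After op 18 (*): stack=[-14,-14,-14,196] mem=[0,-14,0,0]

Answer: [-14, -14, -14, 196]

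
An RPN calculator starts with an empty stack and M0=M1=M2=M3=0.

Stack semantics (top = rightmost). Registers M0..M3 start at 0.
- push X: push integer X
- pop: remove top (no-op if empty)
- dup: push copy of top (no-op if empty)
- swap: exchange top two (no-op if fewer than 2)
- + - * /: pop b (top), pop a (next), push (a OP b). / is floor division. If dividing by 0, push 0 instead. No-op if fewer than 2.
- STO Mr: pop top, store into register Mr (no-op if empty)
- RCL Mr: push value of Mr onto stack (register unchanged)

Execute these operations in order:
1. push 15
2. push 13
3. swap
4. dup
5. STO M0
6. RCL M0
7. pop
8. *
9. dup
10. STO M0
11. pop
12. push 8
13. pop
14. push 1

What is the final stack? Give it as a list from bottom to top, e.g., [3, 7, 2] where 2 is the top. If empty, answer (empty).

After op 1 (push 15): stack=[15] mem=[0,0,0,0]
After op 2 (push 13): stack=[15,13] mem=[0,0,0,0]
After op 3 (swap): stack=[13,15] mem=[0,0,0,0]
After op 4 (dup): stack=[13,15,15] mem=[0,0,0,0]
After op 5 (STO M0): stack=[13,15] mem=[15,0,0,0]
After op 6 (RCL M0): stack=[13,15,15] mem=[15,0,0,0]
After op 7 (pop): stack=[13,15] mem=[15,0,0,0]
After op 8 (*): stack=[195] mem=[15,0,0,0]
After op 9 (dup): stack=[195,195] mem=[15,0,0,0]
After op 10 (STO M0): stack=[195] mem=[195,0,0,0]
After op 11 (pop): stack=[empty] mem=[195,0,0,0]
After op 12 (push 8): stack=[8] mem=[195,0,0,0]
After op 13 (pop): stack=[empty] mem=[195,0,0,0]
After op 14 (push 1): stack=[1] mem=[195,0,0,0]

Answer: [1]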